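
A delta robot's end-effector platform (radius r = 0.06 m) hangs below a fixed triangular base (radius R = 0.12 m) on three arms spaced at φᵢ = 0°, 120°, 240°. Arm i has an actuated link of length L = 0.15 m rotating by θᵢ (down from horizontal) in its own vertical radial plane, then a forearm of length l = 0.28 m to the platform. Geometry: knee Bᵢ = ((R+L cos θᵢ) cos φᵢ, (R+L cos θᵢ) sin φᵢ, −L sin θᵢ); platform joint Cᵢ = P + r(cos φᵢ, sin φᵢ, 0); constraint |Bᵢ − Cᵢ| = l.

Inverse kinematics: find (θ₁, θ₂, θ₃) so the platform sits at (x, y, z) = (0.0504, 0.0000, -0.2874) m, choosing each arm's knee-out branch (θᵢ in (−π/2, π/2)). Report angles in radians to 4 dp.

φ1=0.0° → target in arm frame (0.0504, 0.0000)
  e−x'=0.0096;  (l²−L²−(e−x')²−y'²−z²)/2L = -0.0893
  γ=atan2(-0.2874,0.0096)=-1.5374;  ψ=arccos(-0.3106)=1.8866;  θ1=γ+ψ≈0.3492
arm 2 (φ=120.0°): x'=-0.0252, y'=-0.0436
  A=0.0852, B=-0.2874, C=(l²−L²−A²−y'²−z²)/(2L)=-0.1195
  θ2 = atan2(B,A) + arccos(C/0.2998) = 0.6984
rotate P by −φ3: (-0.0252, 0.0436, -0.2874)
  A cos θ + B sin θ = C:  0.0852·cos θ + -0.2874·sin θ = -0.1195
  √(A²+B²)=0.2998;  θ3 = -1.2826+1.9810 ≈ 0.6984

θ₁ = 0.3492, θ₂ = 0.6984, θ₃ = 0.6984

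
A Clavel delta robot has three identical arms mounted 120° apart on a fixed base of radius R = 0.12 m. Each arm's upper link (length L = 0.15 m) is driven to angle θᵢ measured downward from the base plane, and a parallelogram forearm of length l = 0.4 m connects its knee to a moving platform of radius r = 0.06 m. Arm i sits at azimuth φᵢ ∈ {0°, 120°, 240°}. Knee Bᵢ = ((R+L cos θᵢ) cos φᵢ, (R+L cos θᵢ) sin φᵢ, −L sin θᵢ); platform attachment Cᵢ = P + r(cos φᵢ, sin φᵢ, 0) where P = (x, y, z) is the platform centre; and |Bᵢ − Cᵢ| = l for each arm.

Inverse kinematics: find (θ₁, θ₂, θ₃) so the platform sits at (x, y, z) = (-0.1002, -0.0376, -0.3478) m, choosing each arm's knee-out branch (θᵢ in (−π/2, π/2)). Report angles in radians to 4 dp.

θ₁ = 0.5235, θ₂ = 0.0874, θ₃ = -0.1743

φ1=0.0° → target in arm frame (-0.1002, -0.0376)
  e−x'=0.1602;  (l²−L²−(e−x')²−y'²−z²)/2L = -0.0351
  √(A²+B²)=0.3829;  θ1 = -1.1392+1.6627 ≈ 0.5235
φ2=120.0° → target in arm frame (0.0175, 0.1056)
  e−x'=0.0425;  (l²−L²−(e−x')²−y'²−z²)/2L = 0.0120
  γ=atan2(-0.3478,0.0425)=-1.4493;  ψ=arccos(0.0341)=1.5367;  θ2=γ+ψ≈0.0874
arm 3 (φ=240.0°): x'=0.0827, y'=-0.0680
  e−x'=-0.0227;  (l²−L²−(e−x')²−y'²−z²)/2L = 0.0380
  θ3 = atan2(B,A) + arccos(C/0.3485) = -0.1743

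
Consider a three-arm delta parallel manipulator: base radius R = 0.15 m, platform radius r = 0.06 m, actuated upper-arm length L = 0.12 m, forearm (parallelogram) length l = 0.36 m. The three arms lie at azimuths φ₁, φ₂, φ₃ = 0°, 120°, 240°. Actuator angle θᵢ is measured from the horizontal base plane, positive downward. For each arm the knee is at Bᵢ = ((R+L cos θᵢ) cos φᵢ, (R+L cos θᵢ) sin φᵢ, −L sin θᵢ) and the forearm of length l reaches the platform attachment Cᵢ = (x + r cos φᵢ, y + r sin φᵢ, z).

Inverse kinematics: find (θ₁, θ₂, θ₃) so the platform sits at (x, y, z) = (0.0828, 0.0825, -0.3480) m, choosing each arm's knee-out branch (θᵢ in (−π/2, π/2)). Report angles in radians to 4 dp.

arm 1 (φ=0.0°): x'=0.0828, y'=0.0825
  A=0.0072, B=-0.3480, C=(l²−L²−A²−y'²−z²)/(2L)=-0.0532
  √(A²+B²)=0.3481;  θ1 = -1.5501+1.7242 ≈ 0.1741
φ2=120.0° → target in arm frame (0.0300, -0.1130)
  A=0.0600, B=-0.3480, C=(l²−L²−A²−y'²−z²)/(2L)=-0.0927
  θ2 = atan2(B,A) + arccos(C/0.3531) = 0.4363
arm 3 (φ=240.0°): x'=-0.1128, y'=0.0305
  A=0.2028, B=-0.3480, C=(l²−L²−A²−y'²−z²)/(2L)=-0.1999
  √(A²+B²)=0.4028;  θ3 = -1.0430+2.0901 ≈ 1.0471

θ₁ = 0.1741, θ₂ = 0.4363, θ₃ = 1.0471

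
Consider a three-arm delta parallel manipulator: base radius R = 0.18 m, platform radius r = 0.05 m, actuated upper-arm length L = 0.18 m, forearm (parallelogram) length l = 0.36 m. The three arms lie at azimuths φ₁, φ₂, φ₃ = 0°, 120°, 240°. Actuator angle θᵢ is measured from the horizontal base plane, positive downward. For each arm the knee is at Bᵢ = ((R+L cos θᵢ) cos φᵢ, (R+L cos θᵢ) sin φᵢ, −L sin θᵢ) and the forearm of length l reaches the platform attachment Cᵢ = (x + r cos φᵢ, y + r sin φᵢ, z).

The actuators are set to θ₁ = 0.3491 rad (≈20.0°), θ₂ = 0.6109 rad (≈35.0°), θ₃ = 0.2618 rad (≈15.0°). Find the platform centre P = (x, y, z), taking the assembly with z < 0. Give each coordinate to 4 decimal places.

arm 1 at φ=0.0°: (R−r)+L cos θ1 = 0.2991;  centre 1 = (0.2991, 0.0000, -0.0616)
φ2=120.0°: virtual centre (-0.1387, 0.2403, -0.1032), radius l
φ3=240.0°: virtual centre (-0.1519, -0.2632, -0.0466), radius l
eliminate P² terms by subtracting sphere 1 from 2 and 3
linear system: -0.8757x+0.4805y = -0.0056−-0.0834z; -0.9022x+-0.5263y = 0.0012−0.0300z
det = 0.8944;  x = 0.0027+-0.0330z,  y = -0.0069+0.1134z
into |P−centre ₁|² = l²: 1.0139z² + 0.1411z + -0.0379 = 0;  Δ = 0.1735;  z = -0.2750 or 0.1358 → z<0 root = -0.2750
x = 0.0117, y = -0.0381

(0.0117, -0.0381, -0.2750)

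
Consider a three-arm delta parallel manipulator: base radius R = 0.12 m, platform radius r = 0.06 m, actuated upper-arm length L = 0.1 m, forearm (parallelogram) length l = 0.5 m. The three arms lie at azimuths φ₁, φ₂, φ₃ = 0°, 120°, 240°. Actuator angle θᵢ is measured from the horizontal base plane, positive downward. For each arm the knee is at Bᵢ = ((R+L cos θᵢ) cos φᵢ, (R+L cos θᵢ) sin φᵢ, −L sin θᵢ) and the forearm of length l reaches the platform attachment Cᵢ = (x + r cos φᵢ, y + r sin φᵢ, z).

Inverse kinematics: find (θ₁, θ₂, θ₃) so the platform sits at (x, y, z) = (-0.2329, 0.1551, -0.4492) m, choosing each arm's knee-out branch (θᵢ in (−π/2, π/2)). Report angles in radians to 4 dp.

θ₁ = 1.3091, θ₂ = -0.2620, θ₃ = 0.6982

φ1=0.0° → target in arm frame (-0.2329, 0.1551)
  A cos θ + B sin θ = C:  0.2929·cos θ + -0.4492·sin θ = -0.3581
  √(A²+B²)=0.5363;  θ1 = -0.9930+2.3021 ≈ 1.3091
arm 2 (φ=120.0°): x'=0.2508, y'=0.1241
  A cos θ + B sin θ = C:  -0.1908·cos θ + -0.4492·sin θ = -0.0679
  γ=atan2(-0.4492,-0.1908)=-1.9724;  ψ=arccos(-0.1392)=1.7104;  θ2=γ+ψ≈-0.2620
arm 3 (φ=240.0°): x'=-0.0179, y'=-0.2792
  A cos θ + B sin θ = C:  0.0779·cos θ + -0.4492·sin θ = -0.2291
  γ=atan2(-0.4492,0.0779)=-1.3991;  ψ=arccos(-0.5026)=2.0974;  θ3=γ+ψ≈0.6982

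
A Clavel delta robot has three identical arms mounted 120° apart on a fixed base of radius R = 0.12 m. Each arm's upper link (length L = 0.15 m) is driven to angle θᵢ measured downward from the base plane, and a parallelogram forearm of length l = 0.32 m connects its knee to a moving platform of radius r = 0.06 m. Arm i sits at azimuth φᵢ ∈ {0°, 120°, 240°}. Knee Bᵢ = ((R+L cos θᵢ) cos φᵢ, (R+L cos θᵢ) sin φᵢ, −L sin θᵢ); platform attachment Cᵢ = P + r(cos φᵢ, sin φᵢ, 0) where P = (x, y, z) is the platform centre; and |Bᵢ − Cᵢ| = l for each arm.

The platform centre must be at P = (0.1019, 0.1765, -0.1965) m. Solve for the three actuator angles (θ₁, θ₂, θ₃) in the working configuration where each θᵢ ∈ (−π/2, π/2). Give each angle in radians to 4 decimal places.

φ1=0.0° → target in arm frame (0.1019, 0.1765)
  e−x'=-0.0419;  (l²−L²−(e−x')²−y'²−z²)/2L = 0.0279
  γ=atan2(-0.1965,-0.0419)=-1.7809;  ψ=arccos(0.1390)=1.4313;  θ1=γ+ψ≈-0.3496
φ2=120.0° → target in arm frame (0.1019, -0.1765)
  e−x'=-0.0419;  (l²−L²−(e−x')²−y'²−z²)/2L = 0.0279
  √(A²+B²)=0.2009;  θ2 = -1.7809+1.4313 ≈ -0.3496
rotate P by −φ3: (-0.2038, 0.0000, -0.1965)
  A=0.2638, B=-0.1965, C=(l²−L²−A²−y'²−z²)/(2L)=-0.0943
  γ=atan2(-0.1965,0.2638)=-0.6402;  ψ=arccos(-0.2868)=1.8617;  θ3=γ+ψ≈1.2215

θ₁ = -0.3496, θ₂ = -0.3496, θ₃ = 1.2215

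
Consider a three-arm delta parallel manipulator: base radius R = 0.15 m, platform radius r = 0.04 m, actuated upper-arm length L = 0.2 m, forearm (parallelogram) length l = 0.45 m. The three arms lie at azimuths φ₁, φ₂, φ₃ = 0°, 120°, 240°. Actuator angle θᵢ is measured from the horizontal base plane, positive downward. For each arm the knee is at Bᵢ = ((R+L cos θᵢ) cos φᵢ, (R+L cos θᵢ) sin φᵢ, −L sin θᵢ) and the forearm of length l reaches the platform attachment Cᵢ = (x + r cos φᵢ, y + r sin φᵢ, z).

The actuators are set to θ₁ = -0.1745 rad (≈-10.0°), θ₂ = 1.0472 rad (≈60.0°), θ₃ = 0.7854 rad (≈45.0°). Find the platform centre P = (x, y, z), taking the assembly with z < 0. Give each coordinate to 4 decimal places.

(0.2041, -0.0538, -0.4000)

arm 1 at φ=0.0°: (R−r)+L cos θ1 = 0.3070;  S1 = (0.3070, 0.0000, 0.0347)
φ2=120.0°: virtual centre (-0.1050, 0.1819, -0.1732), radius l
S3 = (0.2514·cos240.0°, 0.2514·sin240.0°, -0.1414) = (-0.1257, -0.2177, -0.1414)
|S₂|²−|S₁|² = -0.0213;  |S₃|²−|S₁|² = -0.0122
plane₁₂: -0.8239x+0.3637y+-0.4159z = -0.0213
det = 0.6736;  x = 0.0204+-0.4591z,  y = -0.0125+0.1033z
into |P−S₁|² = l²: 1.2215z² + 0.1911z + -0.1190 = 0;  Δ = 0.6180;  z = -0.4000 or 0.2436 → z<0 root = -0.4000
x = 0.2041, y = -0.0538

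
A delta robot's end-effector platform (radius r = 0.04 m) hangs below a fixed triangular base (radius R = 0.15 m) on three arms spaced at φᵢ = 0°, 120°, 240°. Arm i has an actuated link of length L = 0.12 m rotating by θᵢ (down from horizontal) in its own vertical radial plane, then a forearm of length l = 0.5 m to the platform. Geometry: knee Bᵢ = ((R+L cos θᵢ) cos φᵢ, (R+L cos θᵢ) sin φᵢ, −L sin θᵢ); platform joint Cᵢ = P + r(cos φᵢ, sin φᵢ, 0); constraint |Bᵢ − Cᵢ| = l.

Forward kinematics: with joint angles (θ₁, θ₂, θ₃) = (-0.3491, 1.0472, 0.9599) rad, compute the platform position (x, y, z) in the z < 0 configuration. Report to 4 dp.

(0.2277, -0.0151, -0.4587)

φ1=0.0°: virtual centre (0.2228, 0.0000, 0.0410), radius l
φ2=120.0°: virtual centre (-0.0850, 0.1472, -0.1039), radius l
φ3=240.0°: virtual centre (-0.0894, -0.1549, -0.0983), radius l
subtract pairs → two planes through P
linear system: -0.6155x+0.2944y = -0.0116−-0.2899z; -0.6244x+-0.3097y = -0.0097−-0.2787z
Cramer: x(z) = 0.0172-0.4589z;  y(z) = -0.0035+0.0253z
sphere 1 gives Az²+Bz+C=0 with A=1.2113, B=0.1064, C=-0.2060;  B²−4AC=1.0096;  roots -0.4587, 0.3709;  negative root z = -0.4587
x = 0.2277, y = -0.0151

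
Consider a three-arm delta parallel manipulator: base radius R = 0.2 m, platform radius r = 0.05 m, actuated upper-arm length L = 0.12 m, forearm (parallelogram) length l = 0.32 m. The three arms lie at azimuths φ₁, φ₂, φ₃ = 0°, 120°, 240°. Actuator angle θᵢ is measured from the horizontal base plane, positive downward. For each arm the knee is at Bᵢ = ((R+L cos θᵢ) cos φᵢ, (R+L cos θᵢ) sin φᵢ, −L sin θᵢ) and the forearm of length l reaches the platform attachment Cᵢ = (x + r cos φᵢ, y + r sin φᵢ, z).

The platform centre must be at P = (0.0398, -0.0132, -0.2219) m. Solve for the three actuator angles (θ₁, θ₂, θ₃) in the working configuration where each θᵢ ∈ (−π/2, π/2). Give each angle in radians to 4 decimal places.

θ₁ = 0.0001, θ₂ = 0.6109, θ₃ = 0.4363

rotate P by −φ1: (0.0398, -0.0132, -0.2219)
  A=0.1102, B=-0.2219, C=(l²−L²−A²−y'²−z²)/(2L)=0.1102
  √(A²+B²)=0.2478;  θ1 = -1.1099+1.1100 ≈ 0.0001
φ2=120.0° → target in arm frame (-0.0313, -0.0279)
  A cos θ + B sin θ = C:  0.1813·cos θ + -0.2219·sin θ = 0.0213
  γ=atan2(-0.2219,0.1813)=-0.8857;  ψ=arccos(0.0742)=1.4965;  θ2=γ+ψ≈0.6109
rotate P by −φ3: (-0.0085, 0.0411, -0.2219)
  e−x'=0.1585;  (l²−L²−(e−x')²−y'²−z²)/2L = 0.0498
  γ=atan2(-0.2219,0.1585)=-0.9506;  ψ=arccos(0.1828)=1.3870;  θ3=γ+ψ≈0.4363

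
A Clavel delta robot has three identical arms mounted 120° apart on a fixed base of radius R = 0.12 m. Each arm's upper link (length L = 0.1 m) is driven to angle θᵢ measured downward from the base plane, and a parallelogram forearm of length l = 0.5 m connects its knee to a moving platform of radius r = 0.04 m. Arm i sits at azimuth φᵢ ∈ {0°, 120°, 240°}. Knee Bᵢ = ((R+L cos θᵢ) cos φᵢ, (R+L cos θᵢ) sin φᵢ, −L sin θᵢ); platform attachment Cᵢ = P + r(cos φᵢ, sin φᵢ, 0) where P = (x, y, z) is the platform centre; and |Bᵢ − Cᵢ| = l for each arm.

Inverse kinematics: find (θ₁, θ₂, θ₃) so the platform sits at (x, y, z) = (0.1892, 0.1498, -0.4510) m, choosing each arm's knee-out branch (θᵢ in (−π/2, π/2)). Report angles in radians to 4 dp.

φ1=0.0° → target in arm frame (0.1892, 0.1498)
  e−x'=-0.1092;  (l²−L²−(e−x')²−y'²−z²)/2L = 0.0112
  √(A²+B²)=0.4640;  θ1 = -1.8084+1.5467 ≈ -0.2616
arm 2 (φ=120.0°): x'=0.0351, y'=-0.2388
  A cos θ + B sin θ = C:  0.0449·cos θ + -0.4510·sin θ = -0.1121
  √(A²+B²)=0.4532;  θ2 = -1.4716+1.8207 ≈ 0.3491
rotate P by −φ3: (-0.2243, 0.0890, -0.4510)
  A cos θ + B sin θ = C:  0.3043·cos θ + -0.4510·sin θ = -0.3197
  θ3 = atan2(B,A) + arccos(C/0.5441) = 1.2216

θ₁ = -0.2616, θ₂ = 0.3491, θ₃ = 1.2216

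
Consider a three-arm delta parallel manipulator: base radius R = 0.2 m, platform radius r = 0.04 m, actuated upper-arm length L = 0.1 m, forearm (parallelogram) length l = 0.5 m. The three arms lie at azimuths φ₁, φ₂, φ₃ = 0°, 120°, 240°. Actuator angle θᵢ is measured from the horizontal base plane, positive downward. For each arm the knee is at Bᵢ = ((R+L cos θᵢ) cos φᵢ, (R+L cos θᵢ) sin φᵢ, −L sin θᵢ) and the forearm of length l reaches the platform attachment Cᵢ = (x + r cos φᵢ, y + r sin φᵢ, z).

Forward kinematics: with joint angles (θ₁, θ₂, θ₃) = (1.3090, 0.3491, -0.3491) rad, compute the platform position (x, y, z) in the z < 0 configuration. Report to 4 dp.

(-0.1708, -0.0685, -0.4403)

arm 1 at φ=0.0°: (R−r)+L cos θ1 = 0.1859;  S1 = (0.1859, 0.0000, -0.0966)
S2 = (0.2540·cos120.0°, 0.2540·sin120.0°, -0.0342) = (-0.1270, 0.2199, -0.0342)
φ3=240.0°: virtual centre (-0.1270, -0.2199, 0.0342), radius l
subtract pairs → two planes through P
linear system: -0.6257x+0.4399y = 0.0218−0.1248z; -0.6257x+-0.4399y = 0.0218−0.2616z
det = 0.5505;  x = -0.0348+0.3087z,  y = 0.0000+0.1555z
into |P−S₁|² = l²: 1.1195z² + 0.0569z + -0.1920 = 0;  Δ = 0.8628;  z = -0.4403 or 0.3895 → z<0 root = -0.4403
x = -0.1708, y = -0.0685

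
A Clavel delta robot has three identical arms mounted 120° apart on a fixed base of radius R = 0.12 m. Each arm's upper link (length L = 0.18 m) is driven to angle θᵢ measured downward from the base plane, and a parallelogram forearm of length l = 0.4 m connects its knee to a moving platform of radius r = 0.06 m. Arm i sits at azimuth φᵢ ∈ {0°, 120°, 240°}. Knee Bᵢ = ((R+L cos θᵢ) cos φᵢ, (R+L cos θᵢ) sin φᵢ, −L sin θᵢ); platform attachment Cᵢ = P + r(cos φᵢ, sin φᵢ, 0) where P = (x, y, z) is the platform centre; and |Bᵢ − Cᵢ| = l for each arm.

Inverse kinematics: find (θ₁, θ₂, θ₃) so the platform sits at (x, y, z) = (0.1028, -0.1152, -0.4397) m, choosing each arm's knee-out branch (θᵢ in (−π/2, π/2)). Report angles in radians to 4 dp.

θ₁ = 0.4362, θ₂ = 1.1343, θ₃ = 0.6109

arm 1 (φ=0.0°): x'=0.1028, y'=-0.1152
  A cos θ + B sin θ = C:  -0.0428·cos θ + -0.4397·sin θ = -0.2246
  √(A²+B²)=0.4418;  θ1 = -1.6678+2.1040 ≈ 0.4362
rotate P by −φ2: (-0.1512, -0.0314, -0.4397)
  A cos θ + B sin θ = C:  0.2112·cos θ + -0.4397·sin θ = -0.3092
  θ2 = atan2(B,A) + arccos(C/0.4878) = 1.1343
rotate P by −φ3: (0.0484, 0.1466, -0.4397)
  A cos θ + B sin θ = C:  0.0116·cos θ + -0.4397·sin θ = -0.2427
  θ3 = atan2(B,A) + arccos(C/0.4399) = 0.6109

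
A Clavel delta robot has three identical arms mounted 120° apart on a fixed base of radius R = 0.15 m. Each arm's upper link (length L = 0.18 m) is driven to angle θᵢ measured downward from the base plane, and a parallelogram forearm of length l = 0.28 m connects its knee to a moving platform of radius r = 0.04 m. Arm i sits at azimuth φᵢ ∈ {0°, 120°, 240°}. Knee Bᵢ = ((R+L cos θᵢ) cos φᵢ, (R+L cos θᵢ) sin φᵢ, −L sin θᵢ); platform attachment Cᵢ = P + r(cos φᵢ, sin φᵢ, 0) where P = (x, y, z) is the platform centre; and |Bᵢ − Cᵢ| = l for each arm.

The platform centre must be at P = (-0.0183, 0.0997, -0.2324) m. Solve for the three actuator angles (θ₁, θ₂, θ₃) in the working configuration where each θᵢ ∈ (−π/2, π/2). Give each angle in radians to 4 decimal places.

θ₁ = 0.8728, θ₂ = 0.1744, θ₃ = 1.1347

arm 1 (φ=0.0°): x'=-0.0183, y'=0.0997
  A cos θ + B sin θ = C:  0.1283·cos θ + -0.2324·sin θ = -0.0956
  √(A²+B²)=0.2655;  θ1 = -1.0664+1.9391 ≈ 0.8728
rotate P by −φ2: (0.0955, -0.0340, -0.2324)
  e−x'=0.0145;  (l²−L²−(e−x')²−y'²−z²)/2L = -0.0260
  γ=atan2(-0.2324,0.0145)=-1.5085;  ψ=arccos(-0.1119)=1.6829;  θ2=γ+ψ≈0.1744
arm 3 (φ=240.0°): x'=-0.0772, y'=-0.0657
  e−x'=0.1872;  (l²−L²−(e−x')²−y'²−z²)/2L = -0.1316
  θ3 = atan2(B,A) + arccos(C/0.2984) = 1.1347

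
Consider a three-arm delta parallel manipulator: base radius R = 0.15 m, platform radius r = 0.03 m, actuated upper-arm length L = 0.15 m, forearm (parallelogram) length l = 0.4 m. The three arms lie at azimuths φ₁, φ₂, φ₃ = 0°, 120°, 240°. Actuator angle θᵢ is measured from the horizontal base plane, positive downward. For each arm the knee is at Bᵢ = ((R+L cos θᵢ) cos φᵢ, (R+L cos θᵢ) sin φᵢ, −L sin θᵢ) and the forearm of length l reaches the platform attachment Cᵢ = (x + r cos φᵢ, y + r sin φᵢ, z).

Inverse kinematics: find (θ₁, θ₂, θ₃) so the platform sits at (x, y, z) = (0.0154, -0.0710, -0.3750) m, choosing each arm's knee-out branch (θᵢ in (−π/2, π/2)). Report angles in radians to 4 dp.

θ₁ = 0.4364, θ₂ = 0.7853, θ₃ = 0.2615

rotate P by −φ1: (0.0154, -0.0710, -0.3750)
  e−x'=0.1046;  (l²−L²−(e−x')²−y'²−z²)/2L = -0.0637
  θ1 = atan2(B,A) + arccos(C/0.3893) = 0.4364
rotate P by −φ2: (-0.0692, 0.0222, -0.3750)
  A cos θ + B sin θ = C:  0.1892·cos θ + -0.3750·sin θ = -0.1314
  √(A²+B²)=0.4200;  θ2 = -1.1036+1.8889 ≈ 0.7853
arm 3 (φ=240.0°): x'=0.0538, y'=0.0488
  A cos θ + B sin θ = C:  0.0662·cos θ + -0.3750·sin θ = -0.0330
  √(A²+B²)=0.3808;  θ3 = -1.3960+1.6575 ≈ 0.2615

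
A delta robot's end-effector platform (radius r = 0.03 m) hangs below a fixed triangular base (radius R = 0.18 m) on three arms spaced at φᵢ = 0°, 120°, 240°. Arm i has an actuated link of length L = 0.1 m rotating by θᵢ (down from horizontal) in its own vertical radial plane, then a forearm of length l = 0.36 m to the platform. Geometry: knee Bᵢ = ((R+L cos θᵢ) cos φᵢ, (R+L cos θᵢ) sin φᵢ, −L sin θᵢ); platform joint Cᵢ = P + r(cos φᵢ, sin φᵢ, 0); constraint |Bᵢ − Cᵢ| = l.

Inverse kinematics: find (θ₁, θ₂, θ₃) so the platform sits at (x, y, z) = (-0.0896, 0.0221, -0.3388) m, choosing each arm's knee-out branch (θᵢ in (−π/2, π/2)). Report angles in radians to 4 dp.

θ₁ = 1.3095, θ₂ = 0.3493, θ₃ = 0.6110

φ1=0.0° → target in arm frame (-0.0896, 0.0221)
  e−x'=0.2396;  (l²−L²−(e−x')²−y'²−z²)/2L = -0.2654
  γ=atan2(-0.3388,0.2396)=-0.9553;  ψ=arccos(-0.6396)=2.2648;  θ1=γ+ψ≈1.3095
φ2=120.0° → target in arm frame (0.0639, 0.0665)
  A=0.0861, B=-0.3388, C=(l²−L²−A²−y'²−z²)/(2L)=-0.0351
  θ2 = atan2(B,A) + arccos(C/0.3496) = 0.3493
rotate P by −φ3: (0.0257, -0.0886, -0.3388)
  A=0.1243, B=-0.3388, C=(l²−L²−A²−y'²−z²)/(2L)=-0.0925
  γ=atan2(-0.3388,0.1243)=-1.2191;  ψ=arccos(-0.2564)=1.8300;  θ3=γ+ψ≈0.6110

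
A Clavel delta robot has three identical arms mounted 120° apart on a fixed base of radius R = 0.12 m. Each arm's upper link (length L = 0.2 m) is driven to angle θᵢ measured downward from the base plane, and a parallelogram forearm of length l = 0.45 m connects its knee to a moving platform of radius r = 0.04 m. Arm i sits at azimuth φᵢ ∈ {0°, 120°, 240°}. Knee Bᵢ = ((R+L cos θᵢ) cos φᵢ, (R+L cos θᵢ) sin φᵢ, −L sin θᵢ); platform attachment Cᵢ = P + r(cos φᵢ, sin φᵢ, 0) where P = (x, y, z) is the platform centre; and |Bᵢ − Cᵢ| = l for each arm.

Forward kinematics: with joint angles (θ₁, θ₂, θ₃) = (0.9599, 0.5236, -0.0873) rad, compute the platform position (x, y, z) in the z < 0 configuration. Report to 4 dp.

(-0.1672, -0.1043, -0.4101)

O1 = (0.1947·cos0.0°, 0.1947·sin0.0°, -0.1638) = (0.1947, 0.0000, -0.1638)
arm 2 at φ=120.0°: ρ2 = 0.2532;  O2 = (-0.1266, 0.2193, -0.1000)
φ3=240.0°: virtual centre (-0.1396, -0.2418, 0.0174), radius l
|O₂|²−|O₁|² = 0.0094;  |O₃|²−|O₁|² = 0.0135
plane₁₂: -0.6426x+0.4386y+0.1277z = 0.0094
Cramer: x(z) = -0.0173+0.3654z;  y(z) = -0.0040+0.2444z
sphere 1 gives Az²+Bz+C=0 with A=1.1932, B=0.1707, C=-0.1307;  B²−4AC=0.6529;  roots -0.4101, 0.2670;  negative root z = -0.4101
x = -0.1672, y = -0.1043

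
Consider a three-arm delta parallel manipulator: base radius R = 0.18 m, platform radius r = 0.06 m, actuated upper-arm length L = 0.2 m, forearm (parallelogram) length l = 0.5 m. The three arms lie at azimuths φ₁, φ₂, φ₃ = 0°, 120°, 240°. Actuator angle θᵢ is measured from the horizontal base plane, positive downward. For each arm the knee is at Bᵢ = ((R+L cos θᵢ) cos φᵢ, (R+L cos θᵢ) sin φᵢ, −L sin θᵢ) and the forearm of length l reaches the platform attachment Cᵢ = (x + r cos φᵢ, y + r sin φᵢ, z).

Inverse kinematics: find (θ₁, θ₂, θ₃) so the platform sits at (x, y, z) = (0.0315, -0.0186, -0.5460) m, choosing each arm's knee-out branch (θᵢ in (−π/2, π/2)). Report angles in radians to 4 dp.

θ₁ = 0.6110, θ₂ = 0.7855, θ₃ = 0.6984

φ1=0.0° → target in arm frame (0.0315, -0.0186)
  A=0.0885, B=-0.5460, C=(l²−L²−A²−y'²−z²)/(2L)=-0.2407
  θ1 = atan2(B,A) + arccos(C/0.5531) = 0.6110
rotate P by −φ2: (-0.0319, -0.0180, -0.5460)
  A=0.1519, B=-0.5460, C=(l²−L²−A²−y'²−z²)/(2L)=-0.2788
  θ2 = atan2(B,A) + arccos(C/0.5667) = 0.7855
arm 3 (φ=240.0°): x'=0.0004, y'=0.0366
  A=0.1196, B=-0.5460, C=(l²−L²−A²−y'²−z²)/(2L)=-0.2594
  √(A²+B²)=0.5590;  θ3 = -1.3551+2.0534 ≈ 0.6984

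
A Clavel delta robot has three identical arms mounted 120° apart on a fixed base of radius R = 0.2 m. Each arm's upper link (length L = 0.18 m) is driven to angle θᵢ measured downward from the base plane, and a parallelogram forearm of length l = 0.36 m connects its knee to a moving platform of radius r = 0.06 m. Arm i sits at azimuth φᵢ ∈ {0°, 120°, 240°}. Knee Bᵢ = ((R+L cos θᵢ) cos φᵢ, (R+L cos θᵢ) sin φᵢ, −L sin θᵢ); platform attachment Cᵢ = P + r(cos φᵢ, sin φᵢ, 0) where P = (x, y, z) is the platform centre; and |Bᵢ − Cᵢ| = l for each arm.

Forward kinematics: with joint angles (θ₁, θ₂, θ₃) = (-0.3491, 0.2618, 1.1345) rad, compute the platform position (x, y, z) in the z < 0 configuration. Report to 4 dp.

arm 1 at φ=0.0°: (R−r)+L cos θ1 = 0.3091;  O1 = (0.3091, 0.0000, 0.0616)
O2 = (0.3139·cos120.0°, 0.3139·sin120.0°, -0.0466) = (-0.1569, 0.2718, -0.0466)
arm 3 at φ=240.0°: (R−r)+L cos θ3 = 0.2161;  O3 = (-0.1080, -0.1871, -0.1631)
eliminate P² terms by subtracting sphere 1 from 2 and 3
linear system: -0.9322x+0.5436y = 0.0013−-0.2163z; -0.8344x+-0.3742y = -0.0261−-0.4494z
det = 0.8024;  x = 0.0170+-0.4054z,  y = 0.0317+-0.2972z
sphere 1 gives Az²+Bz+C=0 with A=1.2526, B=0.0949, C=-0.0395;  B²−4AC=0.2068;  roots -0.2194, 0.1437;  negative root z = -0.2194
x = 0.1060, y = 0.0968

(0.1060, 0.0968, -0.2194)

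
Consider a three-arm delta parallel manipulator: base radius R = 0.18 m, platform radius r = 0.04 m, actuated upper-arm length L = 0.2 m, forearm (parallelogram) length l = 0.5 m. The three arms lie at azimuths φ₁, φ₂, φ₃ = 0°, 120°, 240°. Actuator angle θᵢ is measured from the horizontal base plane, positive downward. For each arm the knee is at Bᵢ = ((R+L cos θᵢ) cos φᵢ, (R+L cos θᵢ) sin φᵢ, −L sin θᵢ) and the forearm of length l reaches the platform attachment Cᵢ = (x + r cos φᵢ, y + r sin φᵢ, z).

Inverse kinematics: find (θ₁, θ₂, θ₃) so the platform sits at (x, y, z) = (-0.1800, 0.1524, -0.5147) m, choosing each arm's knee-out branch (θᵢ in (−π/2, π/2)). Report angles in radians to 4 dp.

arm 1 (φ=0.0°): x'=-0.1800, y'=0.1524
  e−x'=0.3200;  (l²−L²−(e−x')²−y'²−z²)/2L = -0.4514
  γ=atan2(-0.5147,0.3200)=-1.0146;  ψ=arccos(-0.7447)=2.4109;  θ1=γ+ψ≈1.3964
arm 2 (φ=120.0°): x'=0.2220, y'=0.0797
  A=-0.0820, B=-0.5147, C=(l²−L²−A²−y'²−z²)/(2L)=-0.1700
  γ=atan2(-0.5147,-0.0820)=-1.7288;  ψ=arccos(-0.3261)=1.9030;  θ2=γ+ψ≈0.1742
rotate P by −φ3: (-0.0420, -0.2321, -0.5147)
  A cos θ + B sin θ = C:  0.1820·cos θ + -0.5147·sin θ = -0.3547
  γ=atan2(-0.5147,0.1820)=-1.2309;  ψ=arccos(-0.6498)=2.2781;  θ3=γ+ψ≈1.0472

θ₁ = 1.3964, θ₂ = 0.1742, θ₃ = 1.0472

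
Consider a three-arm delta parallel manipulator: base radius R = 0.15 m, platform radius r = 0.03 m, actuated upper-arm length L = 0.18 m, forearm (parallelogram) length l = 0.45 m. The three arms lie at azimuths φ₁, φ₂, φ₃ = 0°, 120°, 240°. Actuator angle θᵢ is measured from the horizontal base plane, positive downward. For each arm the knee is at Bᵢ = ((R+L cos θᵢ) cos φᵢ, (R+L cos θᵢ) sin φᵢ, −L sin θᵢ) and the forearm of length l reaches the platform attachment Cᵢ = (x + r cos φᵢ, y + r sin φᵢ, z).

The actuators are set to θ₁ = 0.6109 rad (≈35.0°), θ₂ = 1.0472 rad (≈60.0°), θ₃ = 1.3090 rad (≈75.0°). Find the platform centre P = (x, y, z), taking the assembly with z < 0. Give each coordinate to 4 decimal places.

φ1=0.0°: virtual centre (0.2674, 0.0000, -0.1032), radius l
arm 2 at φ=120.0°: ρ2 = 0.2100;  S2 = (-0.1050, 0.1819, -0.1559)
arm 3 at φ=240.0°: ρ3 = 0.1666;  S3 = (-0.0833, -0.1443, -0.1739)
subtract pairs → two planes through P
linear system: -0.7449x+0.3637y = -0.0138−-0.1053z; -0.7015x+-0.2885y = -0.0242−-0.1412z
Cramer: x(z) = 0.0272-0.1739z;  y(z) = 0.0178-0.0667z
quadratic in z: (1.0347)z²+(0.2877)z+(-0.1338)=0, √Δ=0.7978 → z ∈ {-0.5246, 0.2465}; z = -0.5246 (taking z<0)
x = 0.1184, y = 0.0528

(0.1184, 0.0528, -0.5246)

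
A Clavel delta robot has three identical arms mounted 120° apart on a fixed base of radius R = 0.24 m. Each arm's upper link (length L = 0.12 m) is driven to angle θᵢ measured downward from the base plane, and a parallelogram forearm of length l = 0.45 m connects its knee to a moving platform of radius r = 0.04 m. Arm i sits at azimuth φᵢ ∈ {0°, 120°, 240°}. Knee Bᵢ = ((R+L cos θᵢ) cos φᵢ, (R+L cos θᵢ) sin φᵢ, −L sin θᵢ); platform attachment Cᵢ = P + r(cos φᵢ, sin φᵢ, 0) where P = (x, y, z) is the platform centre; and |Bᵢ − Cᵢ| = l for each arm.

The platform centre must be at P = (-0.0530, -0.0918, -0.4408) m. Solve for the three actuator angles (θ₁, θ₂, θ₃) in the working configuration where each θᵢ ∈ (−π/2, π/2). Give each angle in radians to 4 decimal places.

θ₁ = 1.2217, θ₂ = 1.2217, θ₃ = 0.3496

arm 1 (φ=0.0°): x'=-0.0530, y'=-0.0918
  A=0.2530, B=-0.4408, C=(l²−L²−A²−y'²−z²)/(2L)=-0.3277
  θ1 = atan2(B,A) + arccos(C/0.5082) = 1.2217
rotate P by −φ2: (-0.0530, 0.0918, -0.4408)
  e−x'=0.2530;  (l²−L²−(e−x')²−y'²−z²)/2L = -0.3277
  √(A²+B²)=0.5082;  θ2 = -1.0497+2.2714 ≈ 1.2217
φ3=240.0° → target in arm frame (0.1060, 0.0000)
  A cos θ + B sin θ = C:  0.0940·cos θ + -0.4408·sin θ = -0.0627
  √(A²+B²)=0.4507;  θ3 = -1.3607+1.7103 ≈ 0.3496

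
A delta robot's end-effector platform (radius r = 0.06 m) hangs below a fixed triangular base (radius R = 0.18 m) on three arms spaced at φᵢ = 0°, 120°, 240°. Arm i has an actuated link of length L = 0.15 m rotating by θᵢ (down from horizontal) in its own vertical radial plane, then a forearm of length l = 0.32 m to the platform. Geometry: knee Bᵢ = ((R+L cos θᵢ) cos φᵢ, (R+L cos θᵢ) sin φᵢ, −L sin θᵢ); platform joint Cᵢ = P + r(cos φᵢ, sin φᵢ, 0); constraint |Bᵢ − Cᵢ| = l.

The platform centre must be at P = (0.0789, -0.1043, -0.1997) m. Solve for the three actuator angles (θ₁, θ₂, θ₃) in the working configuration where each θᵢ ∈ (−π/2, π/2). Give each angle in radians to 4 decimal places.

arm 1 (φ=0.0°): x'=0.0789, y'=-0.1043
  A=0.0411, B=-0.1997, C=(l²−L²−A²−y'²−z²)/(2L)=0.0915
  θ1 = atan2(B,A) + arccos(C/0.2039) = -0.2625
rotate P by −φ2: (-0.1298, -0.0162, -0.1997)
  e−x'=0.2498;  (l²−L²−(e−x')²−y'²−z²)/2L = -0.0754
  γ=atan2(-0.1997,0.2498)=-0.6744;  ψ=arccos(-0.2359)=1.8089;  θ2=γ+ψ≈1.1345
arm 3 (φ=240.0°): x'=0.0509, y'=0.1205
  e−x'=0.0691;  (l²−L²−(e−x')²−y'²−z²)/2L = 0.0691
  √(A²+B²)=0.2113;  θ3 = -1.2376+1.2377 ≈ 0.0002

θ₁ = -0.2625, θ₂ = 1.1345, θ₃ = 0.0002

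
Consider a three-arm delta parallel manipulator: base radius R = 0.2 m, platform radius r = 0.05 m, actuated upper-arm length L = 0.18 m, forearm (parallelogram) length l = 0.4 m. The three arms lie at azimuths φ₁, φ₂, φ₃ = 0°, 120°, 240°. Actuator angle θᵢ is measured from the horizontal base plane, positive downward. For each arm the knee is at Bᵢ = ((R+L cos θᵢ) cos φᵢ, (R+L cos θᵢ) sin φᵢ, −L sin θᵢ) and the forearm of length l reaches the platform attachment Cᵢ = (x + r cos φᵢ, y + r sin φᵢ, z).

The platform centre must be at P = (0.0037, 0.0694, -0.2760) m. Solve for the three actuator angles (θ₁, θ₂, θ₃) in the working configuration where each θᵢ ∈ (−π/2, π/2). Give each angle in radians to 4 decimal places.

arm 1 (φ=0.0°): x'=0.0037, y'=0.0694
  e−x'=0.1463;  (l²−L²−(e−x')²−y'²−z²)/2L = 0.0700
  θ1 = atan2(B,A) + arccos(C/0.3124) = 0.2614
rotate P by −φ2: (0.0583, -0.0379, -0.2760)
  A=0.0917, B=-0.2760, C=(l²−L²−A²−y'²−z²)/(2L)=0.1155
  √(A²+B²)=0.2908;  θ2 = -1.2499+1.1625 ≈ -0.0873
rotate P by −φ3: (-0.0620, -0.0315, -0.2760)
  A cos θ + B sin θ = C:  0.2120·cos θ + -0.2760·sin θ = 0.0153
  √(A²+B²)=0.3480;  θ3 = -0.9159+1.5268 ≈ 0.6109

θ₁ = 0.2614, θ₂ = -0.0873, θ₃ = 0.6109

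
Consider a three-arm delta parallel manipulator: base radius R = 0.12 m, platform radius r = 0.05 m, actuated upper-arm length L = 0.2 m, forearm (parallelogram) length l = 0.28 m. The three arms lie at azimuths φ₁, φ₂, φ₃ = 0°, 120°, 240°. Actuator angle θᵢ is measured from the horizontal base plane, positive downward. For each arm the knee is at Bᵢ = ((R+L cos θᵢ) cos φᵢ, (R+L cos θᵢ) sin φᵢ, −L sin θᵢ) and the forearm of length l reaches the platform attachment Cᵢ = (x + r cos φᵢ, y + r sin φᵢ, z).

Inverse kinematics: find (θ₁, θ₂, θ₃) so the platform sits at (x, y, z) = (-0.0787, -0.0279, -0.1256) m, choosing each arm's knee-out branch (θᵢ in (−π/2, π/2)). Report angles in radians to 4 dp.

θ₁ = 0.8728, θ₂ = 0.1743, θ₃ = -0.3496

rotate P by −φ1: (-0.0787, -0.0279, -0.1256)
  A=0.1487, B=-0.1256, C=(l²−L²−A²−y'²−z²)/(2L)=-0.0007
  γ=atan2(-0.1256,0.1487)=-0.7014;  ψ=arccos(-0.0034)=1.5742;  θ1=γ+ψ≈0.8728
arm 2 (φ=120.0°): x'=0.0152, y'=0.0821
  A cos θ + B sin θ = C:  0.0548·cos θ + -0.1256·sin θ = 0.0322
  γ=atan2(-0.1256,0.0548)=-1.1593;  ψ=arccos(0.2349)=1.3336;  θ2=γ+ψ≈0.1743
φ3=240.0° → target in arm frame (0.0635, -0.0542)
  e−x'=0.0065;  (l²−L²−(e−x')²−y'²−z²)/2L = 0.0491
  γ=atan2(-0.1256,0.0065)=-1.5192;  ψ=arccos(0.3905)=1.1696;  θ3=γ+ψ≈-0.3496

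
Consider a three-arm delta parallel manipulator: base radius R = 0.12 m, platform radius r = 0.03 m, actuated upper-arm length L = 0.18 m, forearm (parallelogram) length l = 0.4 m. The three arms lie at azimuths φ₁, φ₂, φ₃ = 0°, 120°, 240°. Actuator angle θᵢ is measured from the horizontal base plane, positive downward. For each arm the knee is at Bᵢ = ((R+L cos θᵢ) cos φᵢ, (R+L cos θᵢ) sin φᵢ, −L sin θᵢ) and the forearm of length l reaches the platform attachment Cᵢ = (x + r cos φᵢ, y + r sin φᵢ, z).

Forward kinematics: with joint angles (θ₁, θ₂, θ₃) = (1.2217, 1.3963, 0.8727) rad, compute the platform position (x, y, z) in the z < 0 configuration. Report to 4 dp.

arm 1 at φ=0.0°: ρ1 = 0.1516;  O1 = (0.1516, 0.0000, -0.1691)
O2 = (0.1213·cos120.0°, 0.1213·sin120.0°, -0.1773) = (-0.0606, 0.1050, -0.1773)
arm 3 at φ=240.0°: ρ3 = 0.2057;  O3 = (-0.1028, -0.1781, -0.1379)
subtract pairs → two planes through P
[-0.4244 0.2100 -0.0162]·P = -0.0055;  [-0.5088 -0.3563 0.0625]·P = 0.0097
Cramer: x(z) = -0.0004+0.0284z;  y(z) = -0.0268+0.1348z
quadratic in z: (1.0190)z²+(0.3224)z+(-0.1076)=0, √Δ=0.7365 → z ∈ {-0.5196, 0.2032}; z = -0.5196 (taking z<0)
x = -0.0152, y = -0.0968

(-0.0152, -0.0968, -0.5196)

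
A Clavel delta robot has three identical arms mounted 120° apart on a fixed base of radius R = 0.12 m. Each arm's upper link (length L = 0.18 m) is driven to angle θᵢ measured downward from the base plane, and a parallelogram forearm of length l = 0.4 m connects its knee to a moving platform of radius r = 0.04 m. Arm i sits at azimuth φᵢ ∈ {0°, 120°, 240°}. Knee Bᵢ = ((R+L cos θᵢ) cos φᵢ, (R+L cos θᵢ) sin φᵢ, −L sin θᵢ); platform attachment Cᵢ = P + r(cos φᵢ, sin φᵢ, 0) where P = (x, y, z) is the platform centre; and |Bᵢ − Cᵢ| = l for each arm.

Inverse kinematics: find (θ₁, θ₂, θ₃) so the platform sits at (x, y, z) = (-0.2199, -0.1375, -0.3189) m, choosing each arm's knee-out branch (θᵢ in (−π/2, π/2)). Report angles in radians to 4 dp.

θ₁ = 1.3090, θ₂ = 0.6982, θ₃ = -0.3493

φ1=0.0° → target in arm frame (-0.2199, -0.1375)
  e−x'=0.2999;  (l²−L²−(e−x')²−y'²−z²)/2L = -0.2304
  θ1 = atan2(B,A) + arccos(C/0.4378) = 1.3090
rotate P by −φ2: (-0.0091, 0.2592, -0.3189)
  A=0.0891, B=-0.3189, C=(l²−L²−A²−y'²−z²)/(2L)=-0.1367
  θ2 = atan2(B,A) + arccos(C/0.3311) = 0.6982
arm 3 (φ=240.0°): x'=0.2290, y'=-0.1217
  A=-0.1490, B=-0.3189, C=(l²−L²−A²−y'²−z²)/(2L)=-0.0309
  √(A²+B²)=0.3520;  θ3 = -2.0080+1.6586 ≈ -0.3493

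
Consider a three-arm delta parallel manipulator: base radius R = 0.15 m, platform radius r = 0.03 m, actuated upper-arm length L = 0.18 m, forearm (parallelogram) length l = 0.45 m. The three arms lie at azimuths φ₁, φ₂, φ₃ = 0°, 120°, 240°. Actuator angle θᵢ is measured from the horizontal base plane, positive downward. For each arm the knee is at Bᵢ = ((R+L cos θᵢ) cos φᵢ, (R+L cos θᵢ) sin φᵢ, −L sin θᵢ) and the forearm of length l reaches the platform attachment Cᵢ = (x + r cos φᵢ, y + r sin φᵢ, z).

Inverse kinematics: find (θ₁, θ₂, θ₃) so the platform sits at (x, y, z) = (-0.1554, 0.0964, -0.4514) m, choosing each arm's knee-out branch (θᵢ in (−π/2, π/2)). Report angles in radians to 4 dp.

φ1=0.0° → target in arm frame (-0.1554, 0.0964)
  A=0.2754, B=-0.4514, C=(l²−L²−A²−y'²−z²)/(2L)=-0.3300
  γ=atan2(-0.4514,0.2754)=-1.0230;  ψ=arccos(-0.6241)=2.2447;  θ1=γ+ψ≈1.2218
rotate P by −φ2: (0.1612, 0.0864, -0.4514)
  e−x'=-0.0412;  (l²−L²−(e−x')²−y'²−z²)/2L = -0.1189
  γ=atan2(-0.4514,-0.0412)=-1.6618;  ψ=arccos(-0.2624)=1.8363;  θ2=γ+ψ≈0.1745
φ3=240.0° → target in arm frame (-0.0058, -0.1828)
  A cos θ + B sin θ = C:  0.1258·cos θ + -0.4514·sin θ = -0.2303
  √(A²+B²)=0.4686;  θ3 = -1.2990+2.0845 ≈ 0.7854

θ₁ = 1.2218, θ₂ = 0.1745, θ₃ = 0.7854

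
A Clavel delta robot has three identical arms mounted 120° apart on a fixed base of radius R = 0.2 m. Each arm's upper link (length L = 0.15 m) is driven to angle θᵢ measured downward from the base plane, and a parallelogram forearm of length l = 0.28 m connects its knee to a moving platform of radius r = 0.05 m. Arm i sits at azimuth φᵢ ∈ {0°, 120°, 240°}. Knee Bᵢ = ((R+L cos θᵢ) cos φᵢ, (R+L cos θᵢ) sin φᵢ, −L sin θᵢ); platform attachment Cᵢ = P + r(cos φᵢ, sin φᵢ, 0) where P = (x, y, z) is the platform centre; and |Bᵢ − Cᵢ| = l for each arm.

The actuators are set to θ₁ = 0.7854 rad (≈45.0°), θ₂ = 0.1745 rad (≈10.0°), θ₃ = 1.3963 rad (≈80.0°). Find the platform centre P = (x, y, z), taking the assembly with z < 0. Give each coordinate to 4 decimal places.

(0.0123, 0.1044, -0.1960)

arm 1 at φ=0.0°: e+L cos θ1 = 0.2561;  S1 = (0.2561, 0.0000, -0.1061)
arm 2 at φ=120.0°: e+L cos θ2 = 0.2977;  S2 = (-0.1489, 0.2578, -0.0260)
φ3=240.0°: virtual centre (-0.0880, -0.1525, -0.1477), radius l
subtract pairs → two planes through P
[-0.8099 0.5157 0.1600]·P = 0.0125;  [-0.6882 -0.3049 -0.0833]·P = -0.0240
Cramer: x(z) = 0.0142+0.0097z;  y(z) = 0.0466-0.2951z
quadratic in z: (1.0872)z²+(0.1799)z+(-0.0065)=0, √Δ=0.2462 → z ∈ {-0.1960, 0.0305}; z = -0.1960 (taking z<0)
x = 0.0123, y = 0.1044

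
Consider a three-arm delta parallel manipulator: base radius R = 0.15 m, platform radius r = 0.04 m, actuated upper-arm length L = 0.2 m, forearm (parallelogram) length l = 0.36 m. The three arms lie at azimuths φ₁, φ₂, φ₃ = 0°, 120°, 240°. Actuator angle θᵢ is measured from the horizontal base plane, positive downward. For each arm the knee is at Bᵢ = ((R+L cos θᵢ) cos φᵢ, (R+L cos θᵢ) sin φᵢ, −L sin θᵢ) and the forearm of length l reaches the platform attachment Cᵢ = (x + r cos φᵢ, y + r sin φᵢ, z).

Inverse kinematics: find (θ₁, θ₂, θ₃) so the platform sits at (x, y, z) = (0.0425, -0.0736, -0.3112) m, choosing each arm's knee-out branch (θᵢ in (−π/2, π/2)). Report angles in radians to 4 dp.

φ1=0.0° → target in arm frame (0.0425, -0.0736)
  e−x'=0.0675;  (l²−L²−(e−x')²−y'²−z²)/2L = -0.0430
  √(A²+B²)=0.3184;  θ1 = -1.3572+1.7064 ≈ 0.3492
rotate P by −φ2: (-0.0850, 0.0000, -0.3112)
  A cos θ + B sin θ = C:  0.1950·cos θ + -0.3112·sin θ = -0.1132
  √(A²+B²)=0.3672;  θ2 = -1.0111+1.8840 ≈ 0.8730
arm 3 (φ=240.0°): x'=0.0425, y'=0.0736
  A cos θ + B sin θ = C:  0.0675·cos θ + -0.3112·sin θ = -0.0431
  θ3 = atan2(B,A) + arccos(C/0.3184) = 0.3492

θ₁ = 0.3492, θ₂ = 0.8730, θ₃ = 0.3492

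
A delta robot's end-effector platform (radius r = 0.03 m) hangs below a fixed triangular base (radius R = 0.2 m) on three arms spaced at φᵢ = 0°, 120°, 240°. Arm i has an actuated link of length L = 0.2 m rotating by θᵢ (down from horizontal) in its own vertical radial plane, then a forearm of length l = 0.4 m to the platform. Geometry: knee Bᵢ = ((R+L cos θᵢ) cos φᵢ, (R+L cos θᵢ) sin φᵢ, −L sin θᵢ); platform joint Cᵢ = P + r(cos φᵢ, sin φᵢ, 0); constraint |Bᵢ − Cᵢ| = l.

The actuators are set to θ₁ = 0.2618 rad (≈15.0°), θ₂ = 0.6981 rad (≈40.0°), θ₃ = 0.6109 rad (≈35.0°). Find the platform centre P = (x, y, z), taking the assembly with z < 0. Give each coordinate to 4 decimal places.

arm 1 at φ=0.0°: ρ1 = 0.3632;  S1 = (0.3632, 0.0000, -0.0518)
S2 = (0.3232·cos120.0°, 0.3232·sin120.0°, -0.1286) = (-0.1616, 0.2799, -0.1286)
φ3=240.0°: virtual centre (-0.1669, -0.2891, -0.1147), radius l
subtract pairs → two planes through P
[-1.0496 0.5598 -0.1536]·P = -0.0136;  [-1.0602 -0.5782 -0.1259]·P = -0.0100
Cramer: x(z) = 0.0112-0.1327z;  y(z) = -0.0033+0.0255z
into |P−S₁|² = l²: 1.0183z² + 0.1968z + -0.0334 = 0;  Δ = 0.1748;  z = -0.3019 or 0.1087 → z<0 root = -0.3019
x = 0.0513, y = -0.0110

(0.0513, -0.0110, -0.3019)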